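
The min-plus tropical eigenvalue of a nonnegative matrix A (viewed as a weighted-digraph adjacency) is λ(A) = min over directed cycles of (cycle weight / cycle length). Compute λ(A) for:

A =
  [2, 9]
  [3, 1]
λ(A) = 1

Enumerate directed cycles and compute their means (weight / length). Sample:
  cycle 0 → 0: weight = 2, length = 1, mean = 2/1 ≈ 2.000
  cycle 1 → 1: weight = 1, length = 1, mean = 1/1 ≈ 1.000
  cycle 0 → 1 → 0: weight = 12, length = 2, mean = 12/2 ≈ 6.000
  cycle 1 → 0 → 1: weight = 12, length = 2, mean = 12/2 ≈ 6.000
Minimum mean = 1.000, attained e.g. along the cycle 1 → 1 with weight 1 and length 1. So λ(A) = 1/1 = 1.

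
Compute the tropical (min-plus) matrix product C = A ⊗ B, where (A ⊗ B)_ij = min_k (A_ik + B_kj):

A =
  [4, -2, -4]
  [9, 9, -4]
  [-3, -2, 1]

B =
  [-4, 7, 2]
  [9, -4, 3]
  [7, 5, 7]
A ⊗ B =
  [0, -6, 1]
  [3, 1, 3]
  [-7, -6, -1]

Apply the min-plus product entry-by-entry:
  C[0][0] = min over k of (A[0][0] + B[0][0] = 4 + -4 = 0, A[0][1] + B[1][0] = -2 + 9 = 7, A[0][2] + B[2][0] = -4 + 7 = 3) = 0 (attained at k = 0)
  C[0][1] = min over k of (A[0][0] + B[0][1] = 4 + 7 = 11, A[0][1] + B[1][1] = -2 + -4 = -6, A[0][2] + B[2][1] = -4 + 5 = 1) = -6 (attained at k = 1)
  C[0][2] = min over k of (A[0][0] + B[0][2] = 4 + 2 = 6, A[0][1] + B[1][2] = -2 + 3 = 1, A[0][2] + B[2][2] = -4 + 7 = 3) = 1 (attained at k = 1)
  C[1][0] = min over k of (A[1][0] + B[0][0] = 9 + -4 = 5, A[1][1] + B[1][0] = 9 + 9 = 18, A[1][2] + B[2][0] = -4 + 7 = 3) = 3 (attained at k = 2)
  C[1][1] = min over k of (A[1][0] + B[0][1] = 9 + 7 = 16, A[1][1] + B[1][1] = 9 + -4 = 5, A[1][2] + B[2][1] = -4 + 5 = 1) = 1 (attained at k = 2)
  C[1][2] = min over k of (A[1][0] + B[0][2] = 9 + 2 = 11, A[1][1] + B[1][2] = 9 + 3 = 12, A[1][2] + B[2][2] = -4 + 7 = 3) = 3 (attained at k = 2)
  C[2][0] = min over k of (A[2][0] + B[0][0] = -3 + -4 = -7, A[2][1] + B[1][0] = -2 + 9 = 7, A[2][2] + B[2][0] = 1 + 7 = 8) = -7 (attained at k = 0)
  C[2][1] = min over k of (A[2][0] + B[0][1] = -3 + 7 = 4, A[2][1] + B[1][1] = -2 + -4 = -6, A[2][2] + B[2][1] = 1 + 5 = 6) = -6 (attained at k = 1)
  C[2][2] = min over k of (A[2][0] + B[0][2] = -3 + 2 = -1, A[2][1] + B[1][2] = -2 + 3 = 1, A[2][2] + B[2][2] = 1 + 7 = 8) = -1 (attained at k = 0)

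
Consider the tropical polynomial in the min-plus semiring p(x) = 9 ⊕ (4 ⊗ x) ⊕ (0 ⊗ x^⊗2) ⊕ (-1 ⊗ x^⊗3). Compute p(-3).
p(-3) = -10

A tropical monomial a ⊗ x^⊗i evaluates to a + i · x. Evaluating each term at x = -3:
  Term 0 contributes 9 + 0 · -3 = 9
  Term 1 contributes 4 + 1 · -3 = 1
  Term 2 contributes 0 + 2 · -3 = -6
  Term 3 contributes -1 + 3 · -3 = -10
p(-3) = ⊕ of these = min[9, 1, -6, -10] = -10.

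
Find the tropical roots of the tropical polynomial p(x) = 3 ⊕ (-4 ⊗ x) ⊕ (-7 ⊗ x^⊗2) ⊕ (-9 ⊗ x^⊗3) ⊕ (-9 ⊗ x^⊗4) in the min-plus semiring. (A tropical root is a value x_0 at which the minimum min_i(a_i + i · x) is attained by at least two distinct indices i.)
Roots: {0, 2, 3, 7}

Each tropical root is a break point of the lower envelope of the lines y = a_i + i · x (there are 5 lines, with slopes 0, 1, ..., 4). Only the lines that attain the minimum somewhere contribute to roots; other lines are dominated. Here the surviving (envelope) indices are i = 4, i = 3, i = 2, i = 1, i = 0.
Intersections between consecutive envelope lines give the roots: for adjacent envelope indices i < j the intersection is x = (a_i − a_j) / (j − i). Reading off the sorted break points: {0, 2, 3, 7}.
Verification: at each break x_0, at least two indices attain the minimum of min_i(a_i + i · x_0).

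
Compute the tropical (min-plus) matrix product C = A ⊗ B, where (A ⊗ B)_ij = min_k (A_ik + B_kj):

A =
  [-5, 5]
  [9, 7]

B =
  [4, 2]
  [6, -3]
A ⊗ B =
  [-1, -3]
  [13, 4]

Apply the min-plus product entry-by-entry:
  C[0][0] = min over k of (A[0][0] + B[0][0] = -5 + 4 = -1, A[0][1] + B[1][0] = 5 + 6 = 11) = -1 (attained at k = 0)
  C[0][1] = min over k of (A[0][0] + B[0][1] = -5 + 2 = -3, A[0][1] + B[1][1] = 5 + -3 = 2) = -3 (attained at k = 0)
  C[1][0] = min over k of (A[1][0] + B[0][0] = 9 + 4 = 13, A[1][1] + B[1][0] = 7 + 6 = 13) = 13 (attained at k = 0)
  C[1][1] = min over k of (A[1][0] + B[0][1] = 9 + 2 = 11, A[1][1] + B[1][1] = 7 + -3 = 4) = 4 (attained at k = 1)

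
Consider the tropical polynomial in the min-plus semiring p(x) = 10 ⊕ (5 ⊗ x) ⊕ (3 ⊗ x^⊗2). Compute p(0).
p(0) = 3

A tropical monomial a ⊗ x^⊗i evaluates to a + i · x. Evaluating each term at x = 0:
  Term 0 contributes 10 + 0 · 0 = 10
  Term 1 contributes 5 + 1 · 0 = 5
  Term 2 contributes 3 + 2 · 0 = 3
p(0) = ⊕ of these = min[10, 5, 3] = 3.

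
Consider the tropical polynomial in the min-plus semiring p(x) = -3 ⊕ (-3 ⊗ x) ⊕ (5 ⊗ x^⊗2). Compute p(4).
p(4) = -3

A tropical monomial a ⊗ x^⊗i evaluates to a + i · x. Evaluating each term at x = 4:
  Term 0 contributes -3 + 0 · 4 = -3
  Term 1 contributes -3 + 1 · 4 = 1
  Term 2 contributes 5 + 2 · 4 = 13
p(4) = ⊕ of these = min[-3, 1, 13] = -3.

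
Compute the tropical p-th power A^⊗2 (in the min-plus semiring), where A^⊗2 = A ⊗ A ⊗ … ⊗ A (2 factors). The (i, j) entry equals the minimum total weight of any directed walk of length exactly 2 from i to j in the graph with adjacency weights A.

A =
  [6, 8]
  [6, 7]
A^⊗2 =
  [12, 14]
  [12, 14]

Each entry (A^⊗2)_ij equals the minimum over all length-2 walks i = v_0 → v_1 → … → v_2 = j of Σ_t A[v_t][v_{t+1}]. For example, for (i, j) = (0, 1) we minimise over 2 possible intermediate vertex sequences; the minimum is 14, attained along the walk 0 → 0 → 1.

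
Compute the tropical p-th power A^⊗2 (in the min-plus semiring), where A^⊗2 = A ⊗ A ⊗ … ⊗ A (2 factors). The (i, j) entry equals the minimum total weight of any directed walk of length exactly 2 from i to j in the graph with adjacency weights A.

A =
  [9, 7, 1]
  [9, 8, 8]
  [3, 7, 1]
A^⊗2 =
  [4, 8, 2]
  [11, 15, 9]
  [4, 8, 2]

Each entry (A^⊗2)_ij equals the minimum over all length-2 walks i = v_0 → v_1 → … → v_2 = j of Σ_t A[v_t][v_{t+1}]. For example, for (i, j) = (0, 2) we minimise over 3 possible intermediate vertex sequences; the minimum is 2, attained along the walk 0 → 2 → 2.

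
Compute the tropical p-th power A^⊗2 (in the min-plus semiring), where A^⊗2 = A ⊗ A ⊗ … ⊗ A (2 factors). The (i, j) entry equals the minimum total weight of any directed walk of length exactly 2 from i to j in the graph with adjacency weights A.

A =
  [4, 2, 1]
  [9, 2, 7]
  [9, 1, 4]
A^⊗2 =
  [8, 2, 5]
  [11, 4, 9]
  [10, 3, 8]

Each entry (A^⊗2)_ij equals the minimum over all length-2 walks i = v_0 → v_1 → … → v_2 = j of Σ_t A[v_t][v_{t+1}]. For example, for (i, j) = (0, 2) we minimise over 3 possible intermediate vertex sequences; the minimum is 5, attained along the walk 0 → 0 → 2.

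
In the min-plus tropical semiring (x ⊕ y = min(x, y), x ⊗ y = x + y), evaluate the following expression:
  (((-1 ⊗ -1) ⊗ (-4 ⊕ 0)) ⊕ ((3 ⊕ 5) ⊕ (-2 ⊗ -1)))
(((-1 ⊗ -1) ⊗ (-4 ⊕ 0)) ⊕ ((3 ⊕ 5) ⊕ (-2 ⊗ -1))) = -6

Expand innermost to outermost. Recall ⊕ takes the minimum of its arguments and ⊗ takes their sum. Working out the expression (((-1 ⊗ -1) ⊗ (-4 ⊕ 0)) ⊕ ((3 ⊕ 5) ⊕ (-2 ⊗ -1))) gives -6.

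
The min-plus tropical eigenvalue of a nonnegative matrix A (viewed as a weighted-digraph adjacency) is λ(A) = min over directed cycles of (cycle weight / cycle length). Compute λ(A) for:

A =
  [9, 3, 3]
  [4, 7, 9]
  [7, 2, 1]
λ(A) = 1

Enumerate directed cycles and compute their means (weight / length). Sample:
  cycle 0 → 0: weight = 9, length = 1, mean = 9/1 ≈ 9.000
  cycle 1 → 1: weight = 7, length = 1, mean = 7/1 ≈ 7.000
  cycle 2 → 2: weight = 1, length = 1, mean = 1/1 ≈ 1.000
  cycle 0 → 1 → 0: weight = 7, length = 2, mean = 7/2 ≈ 3.500
  cycle 0 → 2 → 0: weight = 10, length = 2, mean = 10/2 ≈ 5.000
  cycle 1 → 0 → 1: weight = 7, length = 2, mean = 7/2 ≈ 3.500
Minimum mean = 1.000, attained e.g. along the cycle 2 → 2 with weight 1 and length 1. So λ(A) = 1/1 = 1.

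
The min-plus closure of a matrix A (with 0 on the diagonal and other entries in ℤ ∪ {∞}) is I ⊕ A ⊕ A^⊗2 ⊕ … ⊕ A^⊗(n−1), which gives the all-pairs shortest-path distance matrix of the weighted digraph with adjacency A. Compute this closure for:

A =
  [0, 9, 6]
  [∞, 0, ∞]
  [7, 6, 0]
Closure =
  [0, 9, 6]
  [∞, 0, ∞]
  [7, 6, 0]

This is the Floyd-Warshall all-pairs shortest-path computation. For each intermediate vertex k = 0, 1, …, 2, update dist[i][j] ← min(dist[i][j], dist[i][k] + dist[k][j]). The final matrix gives, for each (i, j), the minimum total weight of any directed path from i to j (possibly empty when i = j).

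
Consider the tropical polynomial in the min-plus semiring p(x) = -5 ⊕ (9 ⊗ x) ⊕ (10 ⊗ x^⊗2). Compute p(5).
p(5) = -5

A tropical monomial a ⊗ x^⊗i evaluates to a + i · x. Evaluating each term at x = 5:
  Term 0 contributes -5 + 0 · 5 = -5
  Term 1 contributes 9 + 1 · 5 = 14
  Term 2 contributes 10 + 2 · 5 = 20
p(5) = ⊕ of these = min[-5, 14, 20] = -5.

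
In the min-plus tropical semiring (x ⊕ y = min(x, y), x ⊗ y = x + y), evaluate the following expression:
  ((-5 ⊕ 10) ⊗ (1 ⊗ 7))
((-5 ⊕ 10) ⊗ (1 ⊗ 7)) = 3

Expand innermost to outermost. Recall ⊕ takes the minimum of its arguments and ⊗ takes their sum. Working out the expression ((-5 ⊕ 10) ⊗ (1 ⊗ 7)) gives 3.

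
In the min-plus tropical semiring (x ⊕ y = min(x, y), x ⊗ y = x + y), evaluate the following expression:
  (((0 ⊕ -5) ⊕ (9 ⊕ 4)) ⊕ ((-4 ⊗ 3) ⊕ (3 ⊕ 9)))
(((0 ⊕ -5) ⊕ (9 ⊕ 4)) ⊕ ((-4 ⊗ 3) ⊕ (3 ⊕ 9))) = -5

Expand innermost to outermost. Recall ⊕ takes the minimum of its arguments and ⊗ takes their sum. Working out the expression (((0 ⊕ -5) ⊕ (9 ⊕ 4)) ⊕ ((-4 ⊗ 3) ⊕ (3 ⊕ 9))) gives -5.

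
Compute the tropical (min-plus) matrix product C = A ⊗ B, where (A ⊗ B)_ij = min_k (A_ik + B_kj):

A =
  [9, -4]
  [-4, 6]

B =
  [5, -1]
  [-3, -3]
A ⊗ B =
  [-7, -7]
  [1, -5]

Apply the min-plus product entry-by-entry:
  C[0][0] = min over k of (A[0][0] + B[0][0] = 9 + 5 = 14, A[0][1] + B[1][0] = -4 + -3 = -7) = -7 (attained at k = 1)
  C[0][1] = min over k of (A[0][0] + B[0][1] = 9 + -1 = 8, A[0][1] + B[1][1] = -4 + -3 = -7) = -7 (attained at k = 1)
  C[1][0] = min over k of (A[1][0] + B[0][0] = -4 + 5 = 1, A[1][1] + B[1][0] = 6 + -3 = 3) = 1 (attained at k = 0)
  C[1][1] = min over k of (A[1][0] + B[0][1] = -4 + -1 = -5, A[1][1] + B[1][1] = 6 + -3 = 3) = -5 (attained at k = 0)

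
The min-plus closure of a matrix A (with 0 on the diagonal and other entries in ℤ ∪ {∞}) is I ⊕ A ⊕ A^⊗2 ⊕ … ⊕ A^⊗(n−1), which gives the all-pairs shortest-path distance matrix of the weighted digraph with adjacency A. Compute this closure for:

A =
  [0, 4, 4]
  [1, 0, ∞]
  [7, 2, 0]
Closure =
  [0, 4, 4]
  [1, 0, 5]
  [3, 2, 0]

This is the Floyd-Warshall all-pairs shortest-path computation. For each intermediate vertex k = 0, 1, …, 2, update dist[i][j] ← min(dist[i][j], dist[i][k] + dist[k][j]). The final matrix gives, for each (i, j), the minimum total weight of any directed path from i to j (possibly empty when i = j).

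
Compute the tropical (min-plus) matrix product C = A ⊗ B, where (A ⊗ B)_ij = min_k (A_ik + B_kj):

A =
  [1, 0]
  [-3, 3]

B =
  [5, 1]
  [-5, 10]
A ⊗ B =
  [-5, 2]
  [-2, -2]

Apply the min-plus product entry-by-entry:
  C[0][0] = min over k of (A[0][0] + B[0][0] = 1 + 5 = 6, A[0][1] + B[1][0] = 0 + -5 = -5) = -5 (attained at k = 1)
  C[0][1] = min over k of (A[0][0] + B[0][1] = 1 + 1 = 2, A[0][1] + B[1][1] = 0 + 10 = 10) = 2 (attained at k = 0)
  C[1][0] = min over k of (A[1][0] + B[0][0] = -3 + 5 = 2, A[1][1] + B[1][0] = 3 + -5 = -2) = -2 (attained at k = 1)
  C[1][1] = min over k of (A[1][0] + B[0][1] = -3 + 1 = -2, A[1][1] + B[1][1] = 3 + 10 = 13) = -2 (attained at k = 0)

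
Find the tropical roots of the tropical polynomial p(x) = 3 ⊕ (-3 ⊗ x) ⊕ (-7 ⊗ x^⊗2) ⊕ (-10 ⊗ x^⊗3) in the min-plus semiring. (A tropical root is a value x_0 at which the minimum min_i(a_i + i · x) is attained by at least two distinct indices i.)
Roots: {3, 4, 6}

Each tropical root is a break point of the lower envelope of the lines y = a_i + i · x (there are 4 lines, with slopes 0, 1, ..., 3). Only the lines that attain the minimum somewhere contribute to roots; other lines are dominated. Here the surviving (envelope) indices are i = 3, i = 2, i = 1, i = 0.
Intersections between consecutive envelope lines give the roots: for adjacent envelope indices i < j the intersection is x = (a_i − a_j) / (j − i). Reading off the sorted break points: {3, 4, 6}.
Verification: at each break x_0, at least two indices attain the minimum of min_i(a_i + i · x_0).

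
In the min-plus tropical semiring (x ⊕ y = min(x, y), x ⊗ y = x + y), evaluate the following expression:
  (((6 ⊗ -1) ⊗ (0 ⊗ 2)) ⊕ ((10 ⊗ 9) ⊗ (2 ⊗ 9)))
(((6 ⊗ -1) ⊗ (0 ⊗ 2)) ⊕ ((10 ⊗ 9) ⊗ (2 ⊗ 9))) = 7

Expand innermost to outermost. Recall ⊕ takes the minimum of its arguments and ⊗ takes their sum. Working out the expression (((6 ⊗ -1) ⊗ (0 ⊗ 2)) ⊕ ((10 ⊗ 9) ⊗ (2 ⊗ 9))) gives 7.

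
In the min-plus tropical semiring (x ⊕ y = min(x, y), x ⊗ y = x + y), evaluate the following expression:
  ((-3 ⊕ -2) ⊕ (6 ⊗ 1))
((-3 ⊕ -2) ⊕ (6 ⊗ 1)) = -3

Expand innermost to outermost. Recall ⊕ takes the minimum of its arguments and ⊗ takes their sum. Working out the expression ((-3 ⊕ -2) ⊕ (6 ⊗ 1)) gives -3.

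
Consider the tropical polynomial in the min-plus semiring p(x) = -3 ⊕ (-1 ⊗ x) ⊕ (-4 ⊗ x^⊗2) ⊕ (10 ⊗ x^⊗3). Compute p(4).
p(4) = -3

A tropical monomial a ⊗ x^⊗i evaluates to a + i · x. Evaluating each term at x = 4:
  Term 0 contributes -3 + 0 · 4 = -3
  Term 1 contributes -1 + 1 · 4 = 3
  Term 2 contributes -4 + 2 · 4 = 4
  Term 3 contributes 10 + 3 · 4 = 22
p(4) = ⊕ of these = min[-3, 3, 4, 22] = -3.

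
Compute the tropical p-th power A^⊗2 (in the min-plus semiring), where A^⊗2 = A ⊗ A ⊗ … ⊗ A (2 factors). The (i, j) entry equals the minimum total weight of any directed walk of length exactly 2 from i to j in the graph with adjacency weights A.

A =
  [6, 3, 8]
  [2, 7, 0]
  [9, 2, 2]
A^⊗2 =
  [5, 9, 3]
  [8, 2, 2]
  [4, 4, 2]

Each entry (A^⊗2)_ij equals the minimum over all length-2 walks i = v_0 → v_1 → … → v_2 = j of Σ_t A[v_t][v_{t+1}]. For example, for (i, j) = (0, 2) we minimise over 3 possible intermediate vertex sequences; the minimum is 3, attained along the walk 0 → 1 → 2.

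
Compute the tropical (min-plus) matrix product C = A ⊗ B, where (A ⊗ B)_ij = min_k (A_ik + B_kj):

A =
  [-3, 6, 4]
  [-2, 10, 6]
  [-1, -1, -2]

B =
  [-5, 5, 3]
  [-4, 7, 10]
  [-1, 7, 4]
A ⊗ B =
  [-8, 2, 0]
  [-7, 3, 1]
  [-6, 4, 2]

Apply the min-plus product entry-by-entry:
  C[0][0] = min over k of (A[0][0] + B[0][0] = -3 + -5 = -8, A[0][1] + B[1][0] = 6 + -4 = 2, A[0][2] + B[2][0] = 4 + -1 = 3) = -8 (attained at k = 0)
  C[0][1] = min over k of (A[0][0] + B[0][1] = -3 + 5 = 2, A[0][1] + B[1][1] = 6 + 7 = 13, A[0][2] + B[2][1] = 4 + 7 = 11) = 2 (attained at k = 0)
  C[0][2] = min over k of (A[0][0] + B[0][2] = -3 + 3 = 0, A[0][1] + B[1][2] = 6 + 10 = 16, A[0][2] + B[2][2] = 4 + 4 = 8) = 0 (attained at k = 0)
  C[1][0] = min over k of (A[1][0] + B[0][0] = -2 + -5 = -7, A[1][1] + B[1][0] = 10 + -4 = 6, A[1][2] + B[2][0] = 6 + -1 = 5) = -7 (attained at k = 0)
  C[1][1] = min over k of (A[1][0] + B[0][1] = -2 + 5 = 3, A[1][1] + B[1][1] = 10 + 7 = 17, A[1][2] + B[2][1] = 6 + 7 = 13) = 3 (attained at k = 0)
  C[1][2] = min over k of (A[1][0] + B[0][2] = -2 + 3 = 1, A[1][1] + B[1][2] = 10 + 10 = 20, A[1][2] + B[2][2] = 6 + 4 = 10) = 1 (attained at k = 0)
  C[2][0] = min over k of (A[2][0] + B[0][0] = -1 + -5 = -6, A[2][1] + B[1][0] = -1 + -4 = -5, A[2][2] + B[2][0] = -2 + -1 = -3) = -6 (attained at k = 0)
  C[2][1] = min over k of (A[2][0] + B[0][1] = -1 + 5 = 4, A[2][1] + B[1][1] = -1 + 7 = 6, A[2][2] + B[2][1] = -2 + 7 = 5) = 4 (attained at k = 0)
  C[2][2] = min over k of (A[2][0] + B[0][2] = -1 + 3 = 2, A[2][1] + B[1][2] = -1 + 10 = 9, A[2][2] + B[2][2] = -2 + 4 = 2) = 2 (attained at k = 0)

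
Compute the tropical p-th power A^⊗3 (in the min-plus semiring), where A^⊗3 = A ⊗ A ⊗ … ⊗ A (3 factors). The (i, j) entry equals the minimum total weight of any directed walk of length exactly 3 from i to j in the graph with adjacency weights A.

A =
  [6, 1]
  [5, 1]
A^⊗3 =
  [7, 3]
  [7, 3]

Each entry (A^⊗3)_ij equals the minimum over all length-3 walks i = v_0 → v_1 → … → v_3 = j of Σ_t A[v_t][v_{t+1}]. For example, for (i, j) = (0, 1) we minimise over 4 possible intermediate vertex sequences; the minimum is 3, attained along the walk 0 → 1 → 1 → 1.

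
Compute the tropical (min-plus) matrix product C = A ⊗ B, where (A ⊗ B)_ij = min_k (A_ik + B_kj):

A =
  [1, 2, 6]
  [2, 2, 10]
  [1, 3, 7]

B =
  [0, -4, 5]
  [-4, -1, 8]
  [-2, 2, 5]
A ⊗ B =
  [-2, -3, 6]
  [-2, -2, 7]
  [-1, -3, 6]

Apply the min-plus product entry-by-entry:
  C[0][0] = min over k of (A[0][0] + B[0][0] = 1 + 0 = 1, A[0][1] + B[1][0] = 2 + -4 = -2, A[0][2] + B[2][0] = 6 + -2 = 4) = -2 (attained at k = 1)
  C[0][1] = min over k of (A[0][0] + B[0][1] = 1 + -4 = -3, A[0][1] + B[1][1] = 2 + -1 = 1, A[0][2] + B[2][1] = 6 + 2 = 8) = -3 (attained at k = 0)
  C[0][2] = min over k of (A[0][0] + B[0][2] = 1 + 5 = 6, A[0][1] + B[1][2] = 2 + 8 = 10, A[0][2] + B[2][2] = 6 + 5 = 11) = 6 (attained at k = 0)
  C[1][0] = min over k of (A[1][0] + B[0][0] = 2 + 0 = 2, A[1][1] + B[1][0] = 2 + -4 = -2, A[1][2] + B[2][0] = 10 + -2 = 8) = -2 (attained at k = 1)
  C[1][1] = min over k of (A[1][0] + B[0][1] = 2 + -4 = -2, A[1][1] + B[1][1] = 2 + -1 = 1, A[1][2] + B[2][1] = 10 + 2 = 12) = -2 (attained at k = 0)
  C[1][2] = min over k of (A[1][0] + B[0][2] = 2 + 5 = 7, A[1][1] + B[1][2] = 2 + 8 = 10, A[1][2] + B[2][2] = 10 + 5 = 15) = 7 (attained at k = 0)
  C[2][0] = min over k of (A[2][0] + B[0][0] = 1 + 0 = 1, A[2][1] + B[1][0] = 3 + -4 = -1, A[2][2] + B[2][0] = 7 + -2 = 5) = -1 (attained at k = 1)
  C[2][1] = min over k of (A[2][0] + B[0][1] = 1 + -4 = -3, A[2][1] + B[1][1] = 3 + -1 = 2, A[2][2] + B[2][1] = 7 + 2 = 9) = -3 (attained at k = 0)
  C[2][2] = min over k of (A[2][0] + B[0][2] = 1 + 5 = 6, A[2][1] + B[1][2] = 3 + 8 = 11, A[2][2] + B[2][2] = 7 + 5 = 12) = 6 (attained at k = 0)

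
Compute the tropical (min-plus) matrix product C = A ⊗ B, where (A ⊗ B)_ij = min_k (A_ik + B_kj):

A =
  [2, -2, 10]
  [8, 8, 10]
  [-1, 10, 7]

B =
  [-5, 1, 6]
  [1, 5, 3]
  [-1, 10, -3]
A ⊗ B =
  [-3, 3, 1]
  [3, 9, 7]
  [-6, 0, 4]

Apply the min-plus product entry-by-entry:
  C[0][0] = min over k of (A[0][0] + B[0][0] = 2 + -5 = -3, A[0][1] + B[1][0] = -2 + 1 = -1, A[0][2] + B[2][0] = 10 + -1 = 9) = -3 (attained at k = 0)
  C[0][1] = min over k of (A[0][0] + B[0][1] = 2 + 1 = 3, A[0][1] + B[1][1] = -2 + 5 = 3, A[0][2] + B[2][1] = 10 + 10 = 20) = 3 (attained at k = 0)
  C[0][2] = min over k of (A[0][0] + B[0][2] = 2 + 6 = 8, A[0][1] + B[1][2] = -2 + 3 = 1, A[0][2] + B[2][2] = 10 + -3 = 7) = 1 (attained at k = 1)
  C[1][0] = min over k of (A[1][0] + B[0][0] = 8 + -5 = 3, A[1][1] + B[1][0] = 8 + 1 = 9, A[1][2] + B[2][0] = 10 + -1 = 9) = 3 (attained at k = 0)
  C[1][1] = min over k of (A[1][0] + B[0][1] = 8 + 1 = 9, A[1][1] + B[1][1] = 8 + 5 = 13, A[1][2] + B[2][1] = 10 + 10 = 20) = 9 (attained at k = 0)
  C[1][2] = min over k of (A[1][0] + B[0][2] = 8 + 6 = 14, A[1][1] + B[1][2] = 8 + 3 = 11, A[1][2] + B[2][2] = 10 + -3 = 7) = 7 (attained at k = 2)
  C[2][0] = min over k of (A[2][0] + B[0][0] = -1 + -5 = -6, A[2][1] + B[1][0] = 10 + 1 = 11, A[2][2] + B[2][0] = 7 + -1 = 6) = -6 (attained at k = 0)
  C[2][1] = min over k of (A[2][0] + B[0][1] = -1 + 1 = 0, A[2][1] + B[1][1] = 10 + 5 = 15, A[2][2] + B[2][1] = 7 + 10 = 17) = 0 (attained at k = 0)
  C[2][2] = min over k of (A[2][0] + B[0][2] = -1 + 6 = 5, A[2][1] + B[1][2] = 10 + 3 = 13, A[2][2] + B[2][2] = 7 + -3 = 4) = 4 (attained at k = 2)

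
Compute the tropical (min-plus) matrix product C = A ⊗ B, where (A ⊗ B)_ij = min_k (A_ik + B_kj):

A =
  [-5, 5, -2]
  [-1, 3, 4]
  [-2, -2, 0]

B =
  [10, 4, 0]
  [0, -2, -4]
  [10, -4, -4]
A ⊗ B =
  [5, -6, -6]
  [3, 0, -1]
  [-2, -4, -6]

Apply the min-plus product entry-by-entry:
  C[0][0] = min over k of (A[0][0] + B[0][0] = -5 + 10 = 5, A[0][1] + B[1][0] = 5 + 0 = 5, A[0][2] + B[2][0] = -2 + 10 = 8) = 5 (attained at k = 0)
  C[0][1] = min over k of (A[0][0] + B[0][1] = -5 + 4 = -1, A[0][1] + B[1][1] = 5 + -2 = 3, A[0][2] + B[2][1] = -2 + -4 = -6) = -6 (attained at k = 2)
  C[0][2] = min over k of (A[0][0] + B[0][2] = -5 + 0 = -5, A[0][1] + B[1][2] = 5 + -4 = 1, A[0][2] + B[2][2] = -2 + -4 = -6) = -6 (attained at k = 2)
  C[1][0] = min over k of (A[1][0] + B[0][0] = -1 + 10 = 9, A[1][1] + B[1][0] = 3 + 0 = 3, A[1][2] + B[2][0] = 4 + 10 = 14) = 3 (attained at k = 1)
  C[1][1] = min over k of (A[1][0] + B[0][1] = -1 + 4 = 3, A[1][1] + B[1][1] = 3 + -2 = 1, A[1][2] + B[2][1] = 4 + -4 = 0) = 0 (attained at k = 2)
  C[1][2] = min over k of (A[1][0] + B[0][2] = -1 + 0 = -1, A[1][1] + B[1][2] = 3 + -4 = -1, A[1][2] + B[2][2] = 4 + -4 = 0) = -1 (attained at k = 0)
  C[2][0] = min over k of (A[2][0] + B[0][0] = -2 + 10 = 8, A[2][1] + B[1][0] = -2 + 0 = -2, A[2][2] + B[2][0] = 0 + 10 = 10) = -2 (attained at k = 1)
  C[2][1] = min over k of (A[2][0] + B[0][1] = -2 + 4 = 2, A[2][1] + B[1][1] = -2 + -2 = -4, A[2][2] + B[2][1] = 0 + -4 = -4) = -4 (attained at k = 1)
  C[2][2] = min over k of (A[2][0] + B[0][2] = -2 + 0 = -2, A[2][1] + B[1][2] = -2 + -4 = -6, A[2][2] + B[2][2] = 0 + -4 = -4) = -6 (attained at k = 1)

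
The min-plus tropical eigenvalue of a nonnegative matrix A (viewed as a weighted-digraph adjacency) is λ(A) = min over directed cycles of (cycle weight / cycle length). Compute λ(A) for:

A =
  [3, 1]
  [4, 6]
λ(A) = 5/2

Enumerate directed cycles and compute their means (weight / length). Sample:
  cycle 0 → 0: weight = 3, length = 1, mean = 3/1 ≈ 3.000
  cycle 1 → 1: weight = 6, length = 1, mean = 6/1 ≈ 6.000
  cycle 0 → 1 → 0: weight = 5, length = 2, mean = 5/2 ≈ 2.500
  cycle 1 → 0 → 1: weight = 5, length = 2, mean = 5/2 ≈ 2.500
Minimum mean = 2.500, attained e.g. along the cycle 0 → 1 → 0 with weight 5 and length 2. So λ(A) = 5/2 = 5/2.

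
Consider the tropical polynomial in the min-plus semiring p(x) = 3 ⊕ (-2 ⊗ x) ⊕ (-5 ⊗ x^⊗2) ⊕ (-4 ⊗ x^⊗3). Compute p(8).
p(8) = 3

A tropical monomial a ⊗ x^⊗i evaluates to a + i · x. Evaluating each term at x = 8:
  Term 0 contributes 3 + 0 · 8 = 3
  Term 1 contributes -2 + 1 · 8 = 6
  Term 2 contributes -5 + 2 · 8 = 11
  Term 3 contributes -4 + 3 · 8 = 20
p(8) = ⊕ of these = min[3, 6, 11, 20] = 3.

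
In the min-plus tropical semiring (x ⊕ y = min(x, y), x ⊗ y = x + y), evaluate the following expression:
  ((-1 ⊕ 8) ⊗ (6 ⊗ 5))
((-1 ⊕ 8) ⊗ (6 ⊗ 5)) = 10

Expand innermost to outermost. Recall ⊕ takes the minimum of its arguments and ⊗ takes their sum. Working out the expression ((-1 ⊕ 8) ⊗ (6 ⊗ 5)) gives 10.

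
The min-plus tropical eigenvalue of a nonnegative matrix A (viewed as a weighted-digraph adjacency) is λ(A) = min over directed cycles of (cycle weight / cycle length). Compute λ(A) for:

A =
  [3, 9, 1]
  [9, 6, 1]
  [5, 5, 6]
λ(A) = 3

Enumerate directed cycles and compute their means (weight / length). Sample:
  cycle 0 → 0: weight = 3, length = 1, mean = 3/1 ≈ 3.000
  cycle 1 → 1: weight = 6, length = 1, mean = 6/1 ≈ 6.000
  cycle 2 → 2: weight = 6, length = 1, mean = 6/1 ≈ 6.000
  cycle 0 → 1 → 0: weight = 18, length = 2, mean = 18/2 ≈ 9.000
  cycle 0 → 2 → 0: weight = 6, length = 2, mean = 6/2 ≈ 3.000
  cycle 1 → 0 → 1: weight = 18, length = 2, mean = 18/2 ≈ 9.000
Minimum mean = 3.000, attained e.g. along the cycle 0 → 0 with weight 3 and length 1. So λ(A) = 3/1 = 3.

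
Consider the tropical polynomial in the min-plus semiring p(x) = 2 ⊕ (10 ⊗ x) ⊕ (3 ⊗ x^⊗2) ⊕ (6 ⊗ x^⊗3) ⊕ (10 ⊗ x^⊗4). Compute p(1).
p(1) = 2

A tropical monomial a ⊗ x^⊗i evaluates to a + i · x. Evaluating each term at x = 1:
  Term 0 contributes 2 + 0 · 1 = 2
  Term 1 contributes 10 + 1 · 1 = 11
  Term 2 contributes 3 + 2 · 1 = 5
  Term 3 contributes 6 + 3 · 1 = 9
  Term 4 contributes 10 + 4 · 1 = 14
p(1) = ⊕ of these = min[2, 11, 5, 9, 14] = 2.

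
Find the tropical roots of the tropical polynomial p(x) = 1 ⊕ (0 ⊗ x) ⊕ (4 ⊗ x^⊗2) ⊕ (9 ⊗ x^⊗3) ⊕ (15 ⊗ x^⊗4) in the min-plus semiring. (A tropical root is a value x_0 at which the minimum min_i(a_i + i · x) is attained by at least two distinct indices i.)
Roots: {-6, -5, -4, 1}

Each tropical root is a break point of the lower envelope of the lines y = a_i + i · x (there are 5 lines, with slopes 0, 1, ..., 4). Only the lines that attain the minimum somewhere contribute to roots; other lines are dominated. Here the surviving (envelope) indices are i = 4, i = 3, i = 2, i = 1, i = 0.
Intersections between consecutive envelope lines give the roots: for adjacent envelope indices i < j the intersection is x = (a_i − a_j) / (j − i). Reading off the sorted break points: {-6, -5, -4, 1}.
Verification: at each break x_0, at least two indices attain the minimum of min_i(a_i + i · x_0).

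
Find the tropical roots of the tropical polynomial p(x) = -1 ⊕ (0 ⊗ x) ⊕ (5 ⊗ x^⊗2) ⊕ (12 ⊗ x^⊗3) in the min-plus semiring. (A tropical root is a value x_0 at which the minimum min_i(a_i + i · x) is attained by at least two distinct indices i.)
Roots: {-7, -5, -1}

Each tropical root is a break point of the lower envelope of the lines y = a_i + i · x (there are 4 lines, with slopes 0, 1, ..., 3). Only the lines that attain the minimum somewhere contribute to roots; other lines are dominated. Here the surviving (envelope) indices are i = 3, i = 2, i = 1, i = 0.
Intersections between consecutive envelope lines give the roots: for adjacent envelope indices i < j the intersection is x = (a_i − a_j) / (j − i). Reading off the sorted break points: {-7, -5, -1}.
Verification: at each break x_0, at least two indices attain the minimum of min_i(a_i + i · x_0).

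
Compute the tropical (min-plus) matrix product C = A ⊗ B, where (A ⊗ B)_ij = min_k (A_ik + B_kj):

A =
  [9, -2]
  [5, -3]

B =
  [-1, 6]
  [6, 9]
A ⊗ B =
  [4, 7]
  [3, 6]

Apply the min-plus product entry-by-entry:
  C[0][0] = min over k of (A[0][0] + B[0][0] = 9 + -1 = 8, A[0][1] + B[1][0] = -2 + 6 = 4) = 4 (attained at k = 1)
  C[0][1] = min over k of (A[0][0] + B[0][1] = 9 + 6 = 15, A[0][1] + B[1][1] = -2 + 9 = 7) = 7 (attained at k = 1)
  C[1][0] = min over k of (A[1][0] + B[0][0] = 5 + -1 = 4, A[1][1] + B[1][0] = -3 + 6 = 3) = 3 (attained at k = 1)
  C[1][1] = min over k of (A[1][0] + B[0][1] = 5 + 6 = 11, A[1][1] + B[1][1] = -3 + 9 = 6) = 6 (attained at k = 1)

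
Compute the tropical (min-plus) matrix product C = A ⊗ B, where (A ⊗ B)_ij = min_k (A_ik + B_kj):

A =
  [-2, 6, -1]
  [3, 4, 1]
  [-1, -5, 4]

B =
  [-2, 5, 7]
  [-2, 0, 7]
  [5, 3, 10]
A ⊗ B =
  [-4, 2, 5]
  [1, 4, 10]
  [-7, -5, 2]

Apply the min-plus product entry-by-entry:
  C[0][0] = min over k of (A[0][0] + B[0][0] = -2 + -2 = -4, A[0][1] + B[1][0] = 6 + -2 = 4, A[0][2] + B[2][0] = -1 + 5 = 4) = -4 (attained at k = 0)
  C[0][1] = min over k of (A[0][0] + B[0][1] = -2 + 5 = 3, A[0][1] + B[1][1] = 6 + 0 = 6, A[0][2] + B[2][1] = -1 + 3 = 2) = 2 (attained at k = 2)
  C[0][2] = min over k of (A[0][0] + B[0][2] = -2 + 7 = 5, A[0][1] + B[1][2] = 6 + 7 = 13, A[0][2] + B[2][2] = -1 + 10 = 9) = 5 (attained at k = 0)
  C[1][0] = min over k of (A[1][0] + B[0][0] = 3 + -2 = 1, A[1][1] + B[1][0] = 4 + -2 = 2, A[1][2] + B[2][0] = 1 + 5 = 6) = 1 (attained at k = 0)
  C[1][1] = min over k of (A[1][0] + B[0][1] = 3 + 5 = 8, A[1][1] + B[1][1] = 4 + 0 = 4, A[1][2] + B[2][1] = 1 + 3 = 4) = 4 (attained at k = 1)
  C[1][2] = min over k of (A[1][0] + B[0][2] = 3 + 7 = 10, A[1][1] + B[1][2] = 4 + 7 = 11, A[1][2] + B[2][2] = 1 + 10 = 11) = 10 (attained at k = 0)
  C[2][0] = min over k of (A[2][0] + B[0][0] = -1 + -2 = -3, A[2][1] + B[1][0] = -5 + -2 = -7, A[2][2] + B[2][0] = 4 + 5 = 9) = -7 (attained at k = 1)
  C[2][1] = min over k of (A[2][0] + B[0][1] = -1 + 5 = 4, A[2][1] + B[1][1] = -5 + 0 = -5, A[2][2] + B[2][1] = 4 + 3 = 7) = -5 (attained at k = 1)
  C[2][2] = min over k of (A[2][0] + B[0][2] = -1 + 7 = 6, A[2][1] + B[1][2] = -5 + 7 = 2, A[2][2] + B[2][2] = 4 + 10 = 14) = 2 (attained at k = 1)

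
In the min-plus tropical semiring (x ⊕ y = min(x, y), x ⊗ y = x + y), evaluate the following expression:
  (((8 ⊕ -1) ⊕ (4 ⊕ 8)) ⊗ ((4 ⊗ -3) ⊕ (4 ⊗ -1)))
(((8 ⊕ -1) ⊕ (4 ⊕ 8)) ⊗ ((4 ⊗ -3) ⊕ (4 ⊗ -1))) = 0

Expand innermost to outermost. Recall ⊕ takes the minimum of its arguments and ⊗ takes their sum. Working out the expression (((8 ⊕ -1) ⊕ (4 ⊕ 8)) ⊗ ((4 ⊗ -3) ⊕ (4 ⊗ -1))) gives 0.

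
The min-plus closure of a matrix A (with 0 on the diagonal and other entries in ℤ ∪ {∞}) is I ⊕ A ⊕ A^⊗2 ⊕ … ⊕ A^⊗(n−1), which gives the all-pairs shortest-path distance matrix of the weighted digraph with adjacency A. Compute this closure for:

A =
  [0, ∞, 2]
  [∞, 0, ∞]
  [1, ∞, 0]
Closure =
  [0, ∞, 2]
  [∞, 0, ∞]
  [1, ∞, 0]

This is the Floyd-Warshall all-pairs shortest-path computation. For each intermediate vertex k = 0, 1, …, 2, update dist[i][j] ← min(dist[i][j], dist[i][k] + dist[k][j]). The final matrix gives, for each (i, j), the minimum total weight of any directed path from i to j (possibly empty when i = j).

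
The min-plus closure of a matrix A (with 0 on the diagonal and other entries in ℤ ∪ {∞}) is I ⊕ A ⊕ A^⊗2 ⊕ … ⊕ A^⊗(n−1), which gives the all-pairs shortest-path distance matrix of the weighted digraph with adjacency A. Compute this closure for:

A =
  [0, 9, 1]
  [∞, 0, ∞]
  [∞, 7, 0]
Closure =
  [0, 8, 1]
  [∞, 0, ∞]
  [∞, 7, 0]

This is the Floyd-Warshall all-pairs shortest-path computation. For each intermediate vertex k = 0, 1, …, 2, update dist[i][j] ← min(dist[i][j], dist[i][k] + dist[k][j]). The final matrix gives, for each (i, j), the minimum total weight of any directed path from i to j (possibly empty when i = j).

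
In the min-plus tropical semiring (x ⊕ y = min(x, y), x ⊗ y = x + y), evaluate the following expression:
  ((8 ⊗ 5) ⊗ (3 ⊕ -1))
((8 ⊗ 5) ⊗ (3 ⊕ -1)) = 12

Expand innermost to outermost. Recall ⊕ takes the minimum of its arguments and ⊗ takes their sum. Working out the expression ((8 ⊗ 5) ⊗ (3 ⊕ -1)) gives 12.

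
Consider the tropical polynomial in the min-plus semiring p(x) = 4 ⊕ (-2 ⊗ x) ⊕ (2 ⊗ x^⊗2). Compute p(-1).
p(-1) = -3

A tropical monomial a ⊗ x^⊗i evaluates to a + i · x. Evaluating each term at x = -1:
  Term 0 contributes 4 + 0 · -1 = 4
  Term 1 contributes -2 + 1 · -1 = -3
  Term 2 contributes 2 + 2 · -1 = 0
p(-1) = ⊕ of these = min[4, -3, 0] = -3.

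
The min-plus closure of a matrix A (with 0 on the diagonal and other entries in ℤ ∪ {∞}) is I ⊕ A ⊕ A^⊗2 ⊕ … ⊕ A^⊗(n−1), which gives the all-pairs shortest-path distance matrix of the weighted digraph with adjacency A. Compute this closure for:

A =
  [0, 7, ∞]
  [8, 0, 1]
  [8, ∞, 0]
Closure =
  [0, 7, 8]
  [8, 0, 1]
  [8, 15, 0]

This is the Floyd-Warshall all-pairs shortest-path computation. For each intermediate vertex k = 0, 1, …, 2, update dist[i][j] ← min(dist[i][j], dist[i][k] + dist[k][j]). The final matrix gives, for each (i, j), the minimum total weight of any directed path from i to j (possibly empty when i = j).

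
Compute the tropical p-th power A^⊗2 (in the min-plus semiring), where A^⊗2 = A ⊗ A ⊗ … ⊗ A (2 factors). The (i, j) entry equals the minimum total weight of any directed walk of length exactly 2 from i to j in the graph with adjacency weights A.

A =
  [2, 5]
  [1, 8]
A^⊗2 =
  [4, 7]
  [3, 6]

Each entry (A^⊗2)_ij equals the minimum over all length-2 walks i = v_0 → v_1 → … → v_2 = j of Σ_t A[v_t][v_{t+1}]. For example, for (i, j) = (0, 1) we minimise over 2 possible intermediate vertex sequences; the minimum is 7, attained along the walk 0 → 0 → 1.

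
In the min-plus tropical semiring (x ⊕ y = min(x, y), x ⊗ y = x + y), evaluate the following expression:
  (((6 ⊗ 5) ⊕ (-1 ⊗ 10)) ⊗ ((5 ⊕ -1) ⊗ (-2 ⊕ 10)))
(((6 ⊗ 5) ⊕ (-1 ⊗ 10)) ⊗ ((5 ⊕ -1) ⊗ (-2 ⊕ 10))) = 6

Expand innermost to outermost. Recall ⊕ takes the minimum of its arguments and ⊗ takes their sum. Working out the expression (((6 ⊗ 5) ⊕ (-1 ⊗ 10)) ⊗ ((5 ⊕ -1) ⊗ (-2 ⊕ 10))) gives 6.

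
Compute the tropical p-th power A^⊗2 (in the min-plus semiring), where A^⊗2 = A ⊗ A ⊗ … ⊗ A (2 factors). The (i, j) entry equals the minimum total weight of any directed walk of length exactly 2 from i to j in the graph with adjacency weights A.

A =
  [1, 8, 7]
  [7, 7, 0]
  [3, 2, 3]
A^⊗2 =
  [2, 9, 8]
  [3, 2, 3]
  [4, 5, 2]

Each entry (A^⊗2)_ij equals the minimum over all length-2 walks i = v_0 → v_1 → … → v_2 = j of Σ_t A[v_t][v_{t+1}]. For example, for (i, j) = (0, 2) we minimise over 3 possible intermediate vertex sequences; the minimum is 8, attained along the walk 0 → 0 → 2.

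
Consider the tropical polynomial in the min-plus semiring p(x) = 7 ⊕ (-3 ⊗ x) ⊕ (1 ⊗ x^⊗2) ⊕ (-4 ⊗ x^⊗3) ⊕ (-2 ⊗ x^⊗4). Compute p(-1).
p(-1) = -7

A tropical monomial a ⊗ x^⊗i evaluates to a + i · x. Evaluating each term at x = -1:
  Term 0 contributes 7 + 0 · -1 = 7
  Term 1 contributes -3 + 1 · -1 = -4
  Term 2 contributes 1 + 2 · -1 = -1
  Term 3 contributes -4 + 3 · -1 = -7
  Term 4 contributes -2 + 4 · -1 = -6
p(-1) = ⊕ of these = min[7, -4, -1, -7, -6] = -7.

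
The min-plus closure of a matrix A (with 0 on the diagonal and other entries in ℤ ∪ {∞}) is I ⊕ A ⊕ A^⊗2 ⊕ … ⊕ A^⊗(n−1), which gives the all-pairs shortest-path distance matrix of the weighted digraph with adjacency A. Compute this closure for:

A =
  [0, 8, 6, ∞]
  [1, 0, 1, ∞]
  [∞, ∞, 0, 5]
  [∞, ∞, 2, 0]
Closure =
  [0, 8, 6, 11]
  [1, 0, 1, 6]
  [∞, ∞, 0, 5]
  [∞, ∞, 2, 0]

This is the Floyd-Warshall all-pairs shortest-path computation. For each intermediate vertex k = 0, 1, …, 3, update dist[i][j] ← min(dist[i][j], dist[i][k] + dist[k][j]). The final matrix gives, for each (i, j), the minimum total weight of any directed path from i to j (possibly empty when i = j).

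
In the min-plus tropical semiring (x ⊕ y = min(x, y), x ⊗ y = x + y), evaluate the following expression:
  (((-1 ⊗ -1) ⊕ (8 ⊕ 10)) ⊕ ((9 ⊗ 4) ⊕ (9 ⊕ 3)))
(((-1 ⊗ -1) ⊕ (8 ⊕ 10)) ⊕ ((9 ⊗ 4) ⊕ (9 ⊕ 3))) = -2

Expand innermost to outermost. Recall ⊕ takes the minimum of its arguments and ⊗ takes their sum. Working out the expression (((-1 ⊗ -1) ⊕ (8 ⊕ 10)) ⊕ ((9 ⊗ 4) ⊕ (9 ⊕ 3))) gives -2.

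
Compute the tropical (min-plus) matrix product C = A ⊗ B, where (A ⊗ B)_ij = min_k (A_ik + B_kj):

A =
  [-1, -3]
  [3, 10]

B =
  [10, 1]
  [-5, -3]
A ⊗ B =
  [-8, -6]
  [5, 4]

Apply the min-plus product entry-by-entry:
  C[0][0] = min over k of (A[0][0] + B[0][0] = -1 + 10 = 9, A[0][1] + B[1][0] = -3 + -5 = -8) = -8 (attained at k = 1)
  C[0][1] = min over k of (A[0][0] + B[0][1] = -1 + 1 = 0, A[0][1] + B[1][1] = -3 + -3 = -6) = -6 (attained at k = 1)
  C[1][0] = min over k of (A[1][0] + B[0][0] = 3 + 10 = 13, A[1][1] + B[1][0] = 10 + -5 = 5) = 5 (attained at k = 1)
  C[1][1] = min over k of (A[1][0] + B[0][1] = 3 + 1 = 4, A[1][1] + B[1][1] = 10 + -3 = 7) = 4 (attained at k = 0)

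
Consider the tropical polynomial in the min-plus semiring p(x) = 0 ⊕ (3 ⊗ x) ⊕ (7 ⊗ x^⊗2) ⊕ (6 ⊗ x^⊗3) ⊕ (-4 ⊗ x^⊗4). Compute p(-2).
p(-2) = -12

A tropical monomial a ⊗ x^⊗i evaluates to a + i · x. Evaluating each term at x = -2:
  Term 0 contributes 0 + 0 · -2 = 0
  Term 1 contributes 3 + 1 · -2 = 1
  Term 2 contributes 7 + 2 · -2 = 3
  Term 3 contributes 6 + 3 · -2 = 0
  Term 4 contributes -4 + 4 · -2 = -12
p(-2) = ⊕ of these = min[0, 1, 3, 0, -12] = -12.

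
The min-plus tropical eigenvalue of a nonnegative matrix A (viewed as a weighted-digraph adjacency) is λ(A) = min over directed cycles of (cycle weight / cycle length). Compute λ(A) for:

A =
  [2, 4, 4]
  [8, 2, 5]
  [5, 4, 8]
λ(A) = 2

Enumerate directed cycles and compute their means (weight / length). Sample:
  cycle 0 → 0: weight = 2, length = 1, mean = 2/1 ≈ 2.000
  cycle 1 → 1: weight = 2, length = 1, mean = 2/1 ≈ 2.000
  cycle 2 → 2: weight = 8, length = 1, mean = 8/1 ≈ 8.000
  cycle 0 → 1 → 0: weight = 12, length = 2, mean = 12/2 ≈ 6.000
  cycle 0 → 2 → 0: weight = 9, length = 2, mean = 9/2 ≈ 4.500
  cycle 1 → 0 → 1: weight = 12, length = 2, mean = 12/2 ≈ 6.000
Minimum mean = 2.000, attained e.g. along the cycle 0 → 0 with weight 2 and length 1. So λ(A) = 2/1 = 2.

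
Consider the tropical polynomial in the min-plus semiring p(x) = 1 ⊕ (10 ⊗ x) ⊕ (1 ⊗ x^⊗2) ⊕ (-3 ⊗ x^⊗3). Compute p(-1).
p(-1) = -6

A tropical monomial a ⊗ x^⊗i evaluates to a + i · x. Evaluating each term at x = -1:
  Term 0 contributes 1 + 0 · -1 = 1
  Term 1 contributes 10 + 1 · -1 = 9
  Term 2 contributes 1 + 2 · -1 = -1
  Term 3 contributes -3 + 3 · -1 = -6
p(-1) = ⊕ of these = min[1, 9, -1, -6] = -6.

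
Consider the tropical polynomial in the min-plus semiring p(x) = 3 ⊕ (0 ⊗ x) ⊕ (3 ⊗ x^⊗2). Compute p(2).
p(2) = 2

A tropical monomial a ⊗ x^⊗i evaluates to a + i · x. Evaluating each term at x = 2:
  Term 0 contributes 3 + 0 · 2 = 3
  Term 1 contributes 0 + 1 · 2 = 2
  Term 2 contributes 3 + 2 · 2 = 7
p(2) = ⊕ of these = min[3, 2, 7] = 2.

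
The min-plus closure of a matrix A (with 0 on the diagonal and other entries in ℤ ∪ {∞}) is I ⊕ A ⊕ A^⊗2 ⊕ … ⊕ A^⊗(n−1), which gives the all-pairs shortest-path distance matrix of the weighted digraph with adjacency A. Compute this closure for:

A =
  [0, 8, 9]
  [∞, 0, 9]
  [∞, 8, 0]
Closure =
  [0, 8, 9]
  [∞, 0, 9]
  [∞, 8, 0]

This is the Floyd-Warshall all-pairs shortest-path computation. For each intermediate vertex k = 0, 1, …, 2, update dist[i][j] ← min(dist[i][j], dist[i][k] + dist[k][j]). The final matrix gives, for each (i, j), the minimum total weight of any directed path from i to j (possibly empty when i = j).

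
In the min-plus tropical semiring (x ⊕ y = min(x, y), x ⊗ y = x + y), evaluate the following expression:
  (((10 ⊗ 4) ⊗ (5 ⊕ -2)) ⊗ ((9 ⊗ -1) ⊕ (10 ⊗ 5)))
(((10 ⊗ 4) ⊗ (5 ⊕ -2)) ⊗ ((9 ⊗ -1) ⊕ (10 ⊗ 5))) = 20

Expand innermost to outermost. Recall ⊕ takes the minimum of its arguments and ⊗ takes their sum. Working out the expression (((10 ⊗ 4) ⊗ (5 ⊕ -2)) ⊗ ((9 ⊗ -1) ⊕ (10 ⊗ 5))) gives 20.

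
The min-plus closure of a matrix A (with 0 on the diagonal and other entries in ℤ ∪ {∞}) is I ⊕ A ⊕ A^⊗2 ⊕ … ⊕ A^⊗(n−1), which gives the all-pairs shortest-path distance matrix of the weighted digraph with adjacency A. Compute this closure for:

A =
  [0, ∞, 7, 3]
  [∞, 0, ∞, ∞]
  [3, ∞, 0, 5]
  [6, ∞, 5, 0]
Closure =
  [0, ∞, 7, 3]
  [∞, 0, ∞, ∞]
  [3, ∞, 0, 5]
  [6, ∞, 5, 0]

This is the Floyd-Warshall all-pairs shortest-path computation. For each intermediate vertex k = 0, 1, …, 3, update dist[i][j] ← min(dist[i][j], dist[i][k] + dist[k][j]). The final matrix gives, for each (i, j), the minimum total weight of any directed path from i to j (possibly empty when i = j).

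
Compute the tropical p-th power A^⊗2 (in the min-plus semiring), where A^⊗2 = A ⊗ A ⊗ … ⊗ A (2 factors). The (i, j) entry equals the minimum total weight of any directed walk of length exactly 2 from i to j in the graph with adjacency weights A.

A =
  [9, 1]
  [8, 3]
A^⊗2 =
  [9, 4]
  [11, 6]

Each entry (A^⊗2)_ij equals the minimum over all length-2 walks i = v_0 → v_1 → … → v_2 = j of Σ_t A[v_t][v_{t+1}]. For example, for (i, j) = (0, 1) we minimise over 2 possible intermediate vertex sequences; the minimum is 4, attained along the walk 0 → 1 → 1.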